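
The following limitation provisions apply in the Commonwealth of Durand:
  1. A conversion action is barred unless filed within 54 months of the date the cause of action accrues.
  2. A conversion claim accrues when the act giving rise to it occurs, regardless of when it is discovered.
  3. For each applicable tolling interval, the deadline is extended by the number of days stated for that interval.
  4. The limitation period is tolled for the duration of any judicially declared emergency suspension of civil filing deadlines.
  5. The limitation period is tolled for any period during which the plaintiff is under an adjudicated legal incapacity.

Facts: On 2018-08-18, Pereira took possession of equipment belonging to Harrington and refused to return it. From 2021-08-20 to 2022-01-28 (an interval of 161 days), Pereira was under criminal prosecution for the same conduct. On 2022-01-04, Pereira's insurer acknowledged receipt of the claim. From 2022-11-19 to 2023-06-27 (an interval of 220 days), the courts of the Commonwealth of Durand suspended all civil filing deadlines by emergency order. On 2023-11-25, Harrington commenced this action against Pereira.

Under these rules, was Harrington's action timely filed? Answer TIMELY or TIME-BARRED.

The claim accrued on 2018-08-18, when the wrongful act occurred.
The untolled deadline — 54 months after 2018-08-18 — is 2023-02-18.
Because the emergency suspension of filing deadlines ran from 2022-11-19 to 2023-06-27, the deadline is extended by 220 days to 2023-09-26.
The pending criminal prosecution from 2021-08-20 to 2022-01-28 does not toll the period, because no stated rule makes a criminal prosecution a tolling event.
None of the other events listed affects the running of the period under the stated rules.
The 2023-11-25 filing falls after the 2023-09-26 deadline; the claim is time-barred.

TIME-BARRED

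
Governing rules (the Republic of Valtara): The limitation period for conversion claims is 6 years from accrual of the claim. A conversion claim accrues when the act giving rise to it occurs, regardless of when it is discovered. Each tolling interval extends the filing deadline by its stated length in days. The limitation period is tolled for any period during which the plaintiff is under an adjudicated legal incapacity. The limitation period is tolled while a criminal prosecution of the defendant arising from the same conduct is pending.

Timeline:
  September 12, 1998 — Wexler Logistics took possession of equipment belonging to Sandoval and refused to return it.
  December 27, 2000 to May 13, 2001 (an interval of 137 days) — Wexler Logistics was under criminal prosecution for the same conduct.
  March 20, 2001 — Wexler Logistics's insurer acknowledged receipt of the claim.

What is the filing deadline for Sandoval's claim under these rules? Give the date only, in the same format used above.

The claim accrued on September 12, 1998, when the wrongful act occurred.
The untolled deadline — 6 years after September 12, 1998 — is September 12, 2004.
Because the pending criminal prosecution ran from December 27, 2000 to May 13, 2001, the deadline is extended by 137 days to January 27, 2005.
The other events in the timeline have no effect on the limitation period under the stated rules.

January 27, 2005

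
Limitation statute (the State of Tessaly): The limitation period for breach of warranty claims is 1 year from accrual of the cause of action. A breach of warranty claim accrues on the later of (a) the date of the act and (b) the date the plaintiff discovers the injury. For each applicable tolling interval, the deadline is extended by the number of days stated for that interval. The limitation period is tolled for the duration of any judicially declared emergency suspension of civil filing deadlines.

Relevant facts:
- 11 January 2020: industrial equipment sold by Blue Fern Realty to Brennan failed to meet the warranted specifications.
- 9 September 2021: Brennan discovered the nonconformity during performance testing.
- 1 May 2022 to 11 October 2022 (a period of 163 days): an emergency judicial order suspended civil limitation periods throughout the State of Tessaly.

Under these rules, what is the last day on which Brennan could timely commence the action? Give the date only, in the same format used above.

The claim accrued on 9 September 2021 — the later of the 11 January 2020 act and the 9 September 2021 discovery.
The untolled deadline — 1 year after 9 September 2021 — is 9 September 2022.
The emergency suspension of filing deadlines from 1 May 2022 to 11 October 2022 tolled the period for 163 days, extending the deadline to 19 February 2023.

19 February 2023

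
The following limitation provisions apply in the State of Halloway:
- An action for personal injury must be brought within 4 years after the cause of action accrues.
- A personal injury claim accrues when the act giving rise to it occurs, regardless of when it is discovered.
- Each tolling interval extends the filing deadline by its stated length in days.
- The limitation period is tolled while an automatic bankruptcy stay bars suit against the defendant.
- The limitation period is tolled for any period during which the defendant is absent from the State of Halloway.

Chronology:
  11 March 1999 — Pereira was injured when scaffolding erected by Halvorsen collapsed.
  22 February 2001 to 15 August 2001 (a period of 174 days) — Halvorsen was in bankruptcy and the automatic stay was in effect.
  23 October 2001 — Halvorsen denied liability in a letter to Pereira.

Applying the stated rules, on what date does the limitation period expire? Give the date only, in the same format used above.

1 September 2003

The cause of action accrued on 11 March 1999, the date of the act.
4 years from 11 March 1999 is 11 March 2003.
The automatic bankruptcy stay from 22 February 2001 to 15 August 2001 tolled the period for 174 days, extending the deadline to 1 September 2003.
The other events in the timeline have no effect on the limitation period under the stated rules.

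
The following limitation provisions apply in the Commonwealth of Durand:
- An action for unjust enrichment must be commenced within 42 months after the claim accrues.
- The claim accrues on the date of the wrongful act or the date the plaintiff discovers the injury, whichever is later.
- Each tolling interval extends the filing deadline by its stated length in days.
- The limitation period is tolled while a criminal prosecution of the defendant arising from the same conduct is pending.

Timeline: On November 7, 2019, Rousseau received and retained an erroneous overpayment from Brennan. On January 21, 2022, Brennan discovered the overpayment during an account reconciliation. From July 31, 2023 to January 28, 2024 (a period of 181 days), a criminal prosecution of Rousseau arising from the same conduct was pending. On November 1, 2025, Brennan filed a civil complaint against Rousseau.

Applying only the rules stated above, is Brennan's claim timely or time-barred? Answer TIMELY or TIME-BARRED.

TIMELY

Taking the later of the act (November 7, 2019) and discovery (January 21, 2022), the claim accrued on January 21, 2022.
The untolled deadline — 42 months after January 21, 2022 — is July 21, 2025.
The period was tolled for 181 days by the pending criminal prosecution (July 31, 2023 to January 28, 2024), pushing the deadline to January 18, 2026.
Brennan filed on November 1, 2025, before the January 18, 2026 deadline, so the action is timely.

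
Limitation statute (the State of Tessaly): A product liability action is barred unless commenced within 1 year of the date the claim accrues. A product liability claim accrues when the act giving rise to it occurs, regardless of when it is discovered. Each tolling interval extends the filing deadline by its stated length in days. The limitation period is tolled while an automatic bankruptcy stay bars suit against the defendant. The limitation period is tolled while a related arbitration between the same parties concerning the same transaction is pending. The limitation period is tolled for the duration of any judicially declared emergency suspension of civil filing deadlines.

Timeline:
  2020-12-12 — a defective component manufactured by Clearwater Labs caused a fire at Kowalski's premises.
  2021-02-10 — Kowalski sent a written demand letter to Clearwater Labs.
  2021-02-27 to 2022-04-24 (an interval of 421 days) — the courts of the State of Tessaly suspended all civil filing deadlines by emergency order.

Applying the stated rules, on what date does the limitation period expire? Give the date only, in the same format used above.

2023-02-06

The claim accrued on 2020-12-12, when the wrongful act occurred.
Adding the 1 year base period to 2020-12-12 gives a deadline of 2021-12-12, before any tolling.
The emergency suspension of filing deadlines from 2021-02-27 to 2022-04-24 tolled the period for 421 days, extending the deadline to 2023-02-06.
None of the other events listed affects the running of the period under the stated rules.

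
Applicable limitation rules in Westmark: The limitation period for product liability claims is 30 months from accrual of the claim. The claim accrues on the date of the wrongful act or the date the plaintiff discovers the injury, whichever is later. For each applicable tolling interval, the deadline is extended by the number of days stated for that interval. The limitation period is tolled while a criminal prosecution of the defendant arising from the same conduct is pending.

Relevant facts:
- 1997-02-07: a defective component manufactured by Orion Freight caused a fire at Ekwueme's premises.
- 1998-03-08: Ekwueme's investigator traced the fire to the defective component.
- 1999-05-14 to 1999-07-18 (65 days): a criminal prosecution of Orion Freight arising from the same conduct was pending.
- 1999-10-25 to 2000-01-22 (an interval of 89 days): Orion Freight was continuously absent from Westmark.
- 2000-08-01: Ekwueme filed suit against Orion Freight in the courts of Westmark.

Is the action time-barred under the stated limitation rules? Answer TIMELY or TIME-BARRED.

The claim accrued on 1998-03-08 — the later of the 1997-02-07 act and the 1998-03-08 discovery.
30 months from 1998-03-08 is 2000-09-08.
The pending criminal prosecution from 1999-05-14 to 1999-07-18 tolled the period for 65 days, extending the deadline to 2000-11-12.
Although the defendant's absence ran from 1999-10-25 to 2000-01-22, the stated rules do not make that a tolling event, so it is disregarded.
Filing on 2000-08-01 beat the 2000-11-12 deadline — the action is timely.

TIMELY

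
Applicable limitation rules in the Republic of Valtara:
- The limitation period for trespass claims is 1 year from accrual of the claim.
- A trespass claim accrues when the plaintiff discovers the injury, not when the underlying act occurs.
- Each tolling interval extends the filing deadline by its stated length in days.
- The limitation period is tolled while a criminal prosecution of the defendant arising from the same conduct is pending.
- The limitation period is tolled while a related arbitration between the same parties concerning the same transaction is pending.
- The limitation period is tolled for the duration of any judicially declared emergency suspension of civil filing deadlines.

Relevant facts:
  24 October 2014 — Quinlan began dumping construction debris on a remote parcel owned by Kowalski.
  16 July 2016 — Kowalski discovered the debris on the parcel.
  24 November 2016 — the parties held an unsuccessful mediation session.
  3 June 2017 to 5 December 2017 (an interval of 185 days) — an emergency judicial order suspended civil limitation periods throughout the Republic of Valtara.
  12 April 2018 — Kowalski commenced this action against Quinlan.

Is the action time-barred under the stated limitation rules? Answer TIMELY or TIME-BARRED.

The claim did not accrue until Kowalski discovered the injury on 16 July 2016; the 24 October 2014 act date does not start the clock under the stated rule.
1 year from 16 July 2016 is 16 July 2017.
The period was tolled for 185 days by the emergency suspension of filing deadlines (3 June 2017 to 5 December 2017), pushing the deadline to 17 January 2018.
The other events in the timeline have no effect on the limitation period under the stated rules.
Filing on 12 April 2018 missed the 17 January 2018 deadline — the action is time-barred.

TIME-BARRED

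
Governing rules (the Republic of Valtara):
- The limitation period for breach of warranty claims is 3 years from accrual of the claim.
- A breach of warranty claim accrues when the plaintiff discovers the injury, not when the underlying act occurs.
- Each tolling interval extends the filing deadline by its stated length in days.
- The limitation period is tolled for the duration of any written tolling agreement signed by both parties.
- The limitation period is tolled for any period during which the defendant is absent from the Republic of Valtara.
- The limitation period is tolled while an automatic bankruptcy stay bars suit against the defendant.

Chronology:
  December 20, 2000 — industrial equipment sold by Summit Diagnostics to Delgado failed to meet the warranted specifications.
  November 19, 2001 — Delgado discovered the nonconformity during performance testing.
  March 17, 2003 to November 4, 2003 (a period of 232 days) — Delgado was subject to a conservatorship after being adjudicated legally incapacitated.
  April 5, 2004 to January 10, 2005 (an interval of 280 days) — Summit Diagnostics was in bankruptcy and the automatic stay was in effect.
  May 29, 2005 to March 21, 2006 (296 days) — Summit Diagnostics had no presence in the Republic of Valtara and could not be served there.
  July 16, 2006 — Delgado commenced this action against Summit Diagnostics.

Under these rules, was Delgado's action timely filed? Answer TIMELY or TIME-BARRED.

TIME-BARRED

Under the discovery rule, the claim accrued on November 19, 2001, when Delgado discovered the injury — not on the December 20, 2000 date of the underlying act.
The untolled deadline — 3 years after November 19, 2001 — is November 19, 2004.
Because the automatic bankruptcy stay ran from April 5, 2004 to January 10, 2005, the deadline is extended by 280 days to August 26, 2005.
The defendant's absence from the jurisdiction from May 29, 2005 to March 21, 2006 tolled the period for 296 days, extending the deadline to June 18, 2006.
Although the plaintiff's incapacity ran from March 17, 2003 to November 4, 2003, the stated rules do not make that a tolling event, so it is disregarded.
Filing on July 16, 2006 missed the June 18, 2006 deadline — the action is time-barred.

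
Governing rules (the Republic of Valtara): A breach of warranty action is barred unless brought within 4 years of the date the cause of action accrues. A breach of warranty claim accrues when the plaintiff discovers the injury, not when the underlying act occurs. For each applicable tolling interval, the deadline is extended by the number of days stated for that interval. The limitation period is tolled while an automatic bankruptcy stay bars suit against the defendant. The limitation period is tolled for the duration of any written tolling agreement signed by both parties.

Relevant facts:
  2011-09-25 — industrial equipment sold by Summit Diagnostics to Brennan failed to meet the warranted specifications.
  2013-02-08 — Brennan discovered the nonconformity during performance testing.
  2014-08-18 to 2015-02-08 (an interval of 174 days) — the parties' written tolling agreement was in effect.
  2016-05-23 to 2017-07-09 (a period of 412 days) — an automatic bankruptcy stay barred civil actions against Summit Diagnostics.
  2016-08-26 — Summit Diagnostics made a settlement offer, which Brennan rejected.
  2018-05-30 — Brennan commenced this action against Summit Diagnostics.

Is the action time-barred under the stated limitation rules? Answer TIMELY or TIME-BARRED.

Under the discovery rule, the claim accrued on 2013-02-08, when Brennan discovered the injury — not on the 2011-09-25 date of the underlying act.
Adding the 4 years base period to 2013-02-08 gives a deadline of 2017-02-08, before any tolling.
Because the written tolling agreement ran from 2014-08-18 to 2015-02-08, the deadline is extended by 174 days to 2017-08-01.
Because the automatic bankruptcy stay ran from 2016-05-23 to 2017-07-09, the deadline is extended by 412 days to 2018-09-17.
The other events in the timeline have no effect on the limitation period under the stated rules.
Brennan filed on 2018-05-30, before the 2018-09-17 deadline, so the action is timely.

TIMELY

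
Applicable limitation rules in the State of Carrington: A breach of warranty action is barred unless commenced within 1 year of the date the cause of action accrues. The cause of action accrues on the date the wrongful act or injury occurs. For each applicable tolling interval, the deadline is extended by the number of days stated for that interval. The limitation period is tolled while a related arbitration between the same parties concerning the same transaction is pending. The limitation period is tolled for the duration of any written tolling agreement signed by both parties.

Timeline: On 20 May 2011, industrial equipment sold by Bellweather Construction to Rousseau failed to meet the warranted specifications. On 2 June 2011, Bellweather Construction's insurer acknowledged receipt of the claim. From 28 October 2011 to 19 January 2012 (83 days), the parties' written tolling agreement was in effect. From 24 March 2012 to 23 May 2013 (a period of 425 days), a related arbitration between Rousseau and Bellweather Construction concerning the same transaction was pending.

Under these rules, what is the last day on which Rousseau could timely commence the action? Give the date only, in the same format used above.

The cause of action accrued on 20 May 2011, the date of the act.
1 year from 20 May 2011 is 20 May 2012.
The written tolling agreement from 28 October 2011 to 19 January 2012 tolled the period for 83 days, extending the deadline to 11 August 2012.
Because the pending related arbitration ran from 24 March 2012 to 23 May 2013, the deadline is extended by 425 days to 10 October 2013.
Nothing else in the chronology tolls or restarts the period.

10 October 2013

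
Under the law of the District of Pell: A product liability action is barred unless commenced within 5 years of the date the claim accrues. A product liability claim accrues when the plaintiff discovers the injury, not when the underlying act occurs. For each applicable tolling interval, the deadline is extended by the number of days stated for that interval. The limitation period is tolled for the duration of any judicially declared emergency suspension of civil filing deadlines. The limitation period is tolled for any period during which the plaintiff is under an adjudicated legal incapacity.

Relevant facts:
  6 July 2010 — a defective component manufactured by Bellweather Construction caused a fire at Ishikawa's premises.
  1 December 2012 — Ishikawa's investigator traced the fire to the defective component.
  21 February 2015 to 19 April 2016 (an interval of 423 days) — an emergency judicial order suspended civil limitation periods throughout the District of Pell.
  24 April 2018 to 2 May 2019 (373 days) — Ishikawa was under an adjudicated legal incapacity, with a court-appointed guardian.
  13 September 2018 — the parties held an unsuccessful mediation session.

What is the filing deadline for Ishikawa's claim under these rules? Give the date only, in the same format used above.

5 February 2020

The claim did not accrue until Ishikawa discovered the injury on 1 December 2012; the 6 July 2010 act date does not start the clock under the stated rule.
Adding the 5 years base period to 1 December 2012 gives a deadline of 1 December 2017, before any tolling.
The period was tolled for 423 days by the emergency suspension of filing deadlines (21 February 2015 to 19 April 2016), pushing the deadline to 28 January 2019.
Because the plaintiff's legal incapacity ran from 24 April 2018 to 2 May 2019, the deadline is extended by 373 days to 5 February 2020.
Nothing else in the chronology tolls or restarts the period.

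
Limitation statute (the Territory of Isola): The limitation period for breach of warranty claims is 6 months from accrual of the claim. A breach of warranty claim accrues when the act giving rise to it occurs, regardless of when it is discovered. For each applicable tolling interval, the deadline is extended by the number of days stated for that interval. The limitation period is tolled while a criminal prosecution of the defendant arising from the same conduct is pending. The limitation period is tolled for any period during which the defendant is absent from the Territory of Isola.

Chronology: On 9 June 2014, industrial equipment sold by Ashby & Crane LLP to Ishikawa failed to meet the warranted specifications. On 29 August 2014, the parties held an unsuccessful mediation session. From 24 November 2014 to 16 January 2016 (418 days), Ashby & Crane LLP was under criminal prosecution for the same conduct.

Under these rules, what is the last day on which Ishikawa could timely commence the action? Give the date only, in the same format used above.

The limitation period began to run on 9 June 2014.
6 months from 9 June 2014 is 9 December 2014.
The pending criminal prosecution from 24 November 2014 to 16 January 2016 tolled the period for 418 days, extending the deadline to 31 January 2016.
Nothing else in the chronology tolls or restarts the period.

31 January 2016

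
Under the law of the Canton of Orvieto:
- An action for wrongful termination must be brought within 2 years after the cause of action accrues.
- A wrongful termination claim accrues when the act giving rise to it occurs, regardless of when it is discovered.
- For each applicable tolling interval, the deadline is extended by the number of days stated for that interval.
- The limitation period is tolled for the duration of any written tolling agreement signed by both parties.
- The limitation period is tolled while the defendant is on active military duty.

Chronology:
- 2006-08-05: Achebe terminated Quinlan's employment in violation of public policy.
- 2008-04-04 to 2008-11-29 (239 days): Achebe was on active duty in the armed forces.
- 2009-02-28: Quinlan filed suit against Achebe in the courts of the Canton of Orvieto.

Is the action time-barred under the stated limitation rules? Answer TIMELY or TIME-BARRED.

TIMELY

The limitation period began to run on 2006-08-05.
The untolled deadline — 2 years after 2006-08-05 — is 2008-08-05.
Because the defendant's active military service ran from 2008-04-04 to 2008-11-29, the deadline is extended by 239 days to 2009-04-01.
The 2009-02-28 filing precedes the 2009-04-01 deadline; the claim is timely.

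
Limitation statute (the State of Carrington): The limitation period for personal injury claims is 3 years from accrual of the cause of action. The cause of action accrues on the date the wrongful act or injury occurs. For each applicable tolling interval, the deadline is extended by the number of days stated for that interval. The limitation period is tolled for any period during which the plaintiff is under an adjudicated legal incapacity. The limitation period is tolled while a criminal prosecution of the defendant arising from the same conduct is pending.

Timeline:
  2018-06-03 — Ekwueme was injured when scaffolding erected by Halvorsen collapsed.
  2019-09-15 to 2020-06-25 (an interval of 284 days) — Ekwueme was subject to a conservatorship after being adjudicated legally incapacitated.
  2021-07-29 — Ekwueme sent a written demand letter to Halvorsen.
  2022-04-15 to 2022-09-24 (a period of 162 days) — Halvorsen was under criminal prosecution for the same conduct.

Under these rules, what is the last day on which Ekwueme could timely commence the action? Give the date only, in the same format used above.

2022-03-14

The cause of action accrued on 2018-06-03, the date of the act.
Adding the 3 years base period to 2018-06-03 gives a deadline of 2021-06-03, before any tolling.
The period was tolled for 284 days by the plaintiff's legal incapacity (2019-09-15 to 2020-06-25), pushing the deadline to 2022-03-14.
By the time the pending criminal prosecution began on 2022-04-15, the limitation period had already expired on 2022-03-14; that interval cannot revive it.
Nothing else in the chronology tolls or restarts the period.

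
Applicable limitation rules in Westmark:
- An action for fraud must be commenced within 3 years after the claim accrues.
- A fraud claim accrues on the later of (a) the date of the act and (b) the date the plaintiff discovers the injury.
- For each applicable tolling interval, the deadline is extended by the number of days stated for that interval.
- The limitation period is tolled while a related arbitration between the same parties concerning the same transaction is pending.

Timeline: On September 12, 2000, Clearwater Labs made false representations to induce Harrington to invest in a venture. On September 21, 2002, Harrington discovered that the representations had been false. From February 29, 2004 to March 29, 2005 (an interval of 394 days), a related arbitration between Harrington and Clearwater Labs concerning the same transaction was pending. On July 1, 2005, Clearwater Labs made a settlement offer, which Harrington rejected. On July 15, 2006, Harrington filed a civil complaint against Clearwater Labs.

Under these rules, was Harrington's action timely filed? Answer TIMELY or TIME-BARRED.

Taking the later of the act (September 12, 2000) and discovery (September 21, 2002), the claim accrued on September 21, 2002.
The untolled deadline — 3 years after September 21, 2002 — is September 21, 2005.
The pending related arbitration from February 29, 2004 to March 29, 2005 tolled the period for 394 days, extending the deadline to October 20, 2006.
Nothing else in the chronology tolls or restarts the period.
Harrington filed on July 15, 2006, before the October 20, 2006 deadline, so the action is timely.

TIMELY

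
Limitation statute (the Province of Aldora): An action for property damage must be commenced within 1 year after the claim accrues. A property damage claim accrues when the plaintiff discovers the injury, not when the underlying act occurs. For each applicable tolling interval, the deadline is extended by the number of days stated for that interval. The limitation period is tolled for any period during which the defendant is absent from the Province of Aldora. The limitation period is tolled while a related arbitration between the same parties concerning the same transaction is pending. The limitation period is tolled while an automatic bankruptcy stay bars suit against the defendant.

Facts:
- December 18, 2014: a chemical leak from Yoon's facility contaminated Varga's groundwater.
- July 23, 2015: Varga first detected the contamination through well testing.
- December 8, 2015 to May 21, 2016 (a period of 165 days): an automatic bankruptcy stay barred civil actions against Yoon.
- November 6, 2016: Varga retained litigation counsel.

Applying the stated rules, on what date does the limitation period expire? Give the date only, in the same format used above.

January 4, 2017

The claim did not accrue until Varga discovered the injury on July 23, 2015; the December 18, 2014 act date does not start the clock under the stated rule.
1 year from July 23, 2015 is July 23, 2016.
The period was tolled for 165 days by the automatic bankruptcy stay (December 8, 2015 to May 21, 2016), pushing the deadline to January 4, 2017.
None of the other events listed affects the running of the period under the stated rules.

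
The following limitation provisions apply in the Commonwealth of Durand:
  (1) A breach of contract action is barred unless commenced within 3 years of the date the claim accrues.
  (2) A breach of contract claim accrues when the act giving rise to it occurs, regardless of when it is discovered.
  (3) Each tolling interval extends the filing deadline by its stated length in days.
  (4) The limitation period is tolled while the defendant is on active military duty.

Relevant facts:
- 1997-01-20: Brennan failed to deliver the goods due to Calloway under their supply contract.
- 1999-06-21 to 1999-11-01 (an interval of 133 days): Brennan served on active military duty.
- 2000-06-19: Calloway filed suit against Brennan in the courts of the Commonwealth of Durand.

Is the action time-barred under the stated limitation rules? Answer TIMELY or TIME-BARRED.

TIME-BARRED

The limitation period began to run on 1997-01-20.
Adding the 3 years base period to 1997-01-20 gives a deadline of 2000-01-20, before any tolling.
Because the defendant's active military service ran from 1999-06-21 to 1999-11-01, the deadline is extended by 133 days to 2000-06-01.
The 2000-06-19 filing falls after the 2000-06-01 deadline; the claim is time-barred.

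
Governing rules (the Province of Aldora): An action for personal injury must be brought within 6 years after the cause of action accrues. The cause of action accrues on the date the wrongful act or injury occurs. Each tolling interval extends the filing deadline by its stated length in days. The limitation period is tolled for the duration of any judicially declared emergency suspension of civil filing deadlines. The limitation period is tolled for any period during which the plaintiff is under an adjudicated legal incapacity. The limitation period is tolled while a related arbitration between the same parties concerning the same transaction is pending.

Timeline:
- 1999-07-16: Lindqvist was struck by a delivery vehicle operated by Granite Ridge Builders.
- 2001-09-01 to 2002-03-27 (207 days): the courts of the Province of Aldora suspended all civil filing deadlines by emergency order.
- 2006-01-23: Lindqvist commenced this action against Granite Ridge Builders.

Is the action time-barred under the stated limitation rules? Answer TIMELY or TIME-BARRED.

TIMELY

The claim accrued on 1999-07-16, when the wrongful act occurred.
The untolled deadline — 6 years after 1999-07-16 — is 2005-07-16.
The period was tolled for 207 days by the emergency suspension of filing deadlines (2001-09-01 to 2002-03-27), pushing the deadline to 2006-02-08.
Lindqvist filed on 2006-01-23, before the 2006-02-08 deadline, so the action is timely.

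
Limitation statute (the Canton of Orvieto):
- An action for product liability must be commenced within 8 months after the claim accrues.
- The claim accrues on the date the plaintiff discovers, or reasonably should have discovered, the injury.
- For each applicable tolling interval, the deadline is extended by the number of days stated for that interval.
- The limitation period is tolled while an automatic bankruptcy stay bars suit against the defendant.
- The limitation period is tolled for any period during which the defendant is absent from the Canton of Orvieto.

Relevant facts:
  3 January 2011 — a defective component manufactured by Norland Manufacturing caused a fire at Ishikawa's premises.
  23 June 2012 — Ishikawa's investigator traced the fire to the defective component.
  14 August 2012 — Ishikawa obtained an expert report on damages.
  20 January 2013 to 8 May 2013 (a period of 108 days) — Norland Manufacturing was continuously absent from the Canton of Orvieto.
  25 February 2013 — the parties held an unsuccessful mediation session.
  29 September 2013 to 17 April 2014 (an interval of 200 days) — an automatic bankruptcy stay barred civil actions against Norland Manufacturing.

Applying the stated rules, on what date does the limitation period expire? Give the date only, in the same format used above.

The claim did not accrue until Ishikawa discovered the injury on 23 June 2012; the 3 January 2011 act date does not start the clock under the stated rule.
Adding the 8 months base period to 23 June 2012 gives a deadline of 23 February 2013, before any tolling.
The defendant's absence from the jurisdiction from 20 January 2013 to 8 May 2013 tolled the period for 108 days, extending the deadline to 11 June 2013.
The automatic bankruptcy stay from 29 September 2013 to 17 April 2014 began after the period had already run on 11 June 2013, so it has no tolling effect.
None of the other events listed affects the running of the period under the stated rules.

11 June 2013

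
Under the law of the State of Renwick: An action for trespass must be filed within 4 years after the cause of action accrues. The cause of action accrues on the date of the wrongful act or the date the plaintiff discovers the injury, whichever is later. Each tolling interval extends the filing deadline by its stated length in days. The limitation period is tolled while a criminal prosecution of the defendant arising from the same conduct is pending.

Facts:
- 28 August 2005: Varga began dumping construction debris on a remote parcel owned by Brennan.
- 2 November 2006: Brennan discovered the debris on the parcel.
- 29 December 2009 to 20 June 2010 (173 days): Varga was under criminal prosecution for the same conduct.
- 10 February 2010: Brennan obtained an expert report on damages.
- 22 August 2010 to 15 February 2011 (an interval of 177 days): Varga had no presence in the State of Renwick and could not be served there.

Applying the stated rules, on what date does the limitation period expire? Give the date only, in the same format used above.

Because discovery on 2 November 2006 post-dates the 28 August 2005 act, accrual under the later-of rule falls on 2 November 2006.
The untolled deadline — 4 years after 2 November 2006 — is 2 November 2010.
Because the pending criminal prosecution ran from 29 December 2009 to 20 June 2010, the deadline is extended by 173 days to 24 April 2011.
No stated provision tolls the period for the defendant's absence, so the interval from 22 August 2010 to 15 February 2011 has no effect on the deadline.
Nothing else in the chronology tolls or restarts the period.

24 April 2011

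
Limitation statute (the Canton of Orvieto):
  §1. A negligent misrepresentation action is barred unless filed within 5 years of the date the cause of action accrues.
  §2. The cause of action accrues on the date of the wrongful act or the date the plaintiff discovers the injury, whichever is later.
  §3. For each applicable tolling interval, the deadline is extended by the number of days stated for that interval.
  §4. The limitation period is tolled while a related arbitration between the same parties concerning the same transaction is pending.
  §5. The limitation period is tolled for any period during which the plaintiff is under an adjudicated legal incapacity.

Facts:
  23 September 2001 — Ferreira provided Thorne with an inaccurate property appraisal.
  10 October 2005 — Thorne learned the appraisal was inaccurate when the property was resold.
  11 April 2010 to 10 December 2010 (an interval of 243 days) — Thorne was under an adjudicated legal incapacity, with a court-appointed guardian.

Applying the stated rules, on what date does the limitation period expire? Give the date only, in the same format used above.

10 June 2011

Because discovery on 10 October 2005 post-dates the 23 September 2001 act, accrual under the later-of rule falls on 10 October 2005.
5 years from 10 October 2005 is 10 October 2010.
The plaintiff's legal incapacity from 11 April 2010 to 10 December 2010 tolled the period for 243 days, extending the deadline to 10 June 2011.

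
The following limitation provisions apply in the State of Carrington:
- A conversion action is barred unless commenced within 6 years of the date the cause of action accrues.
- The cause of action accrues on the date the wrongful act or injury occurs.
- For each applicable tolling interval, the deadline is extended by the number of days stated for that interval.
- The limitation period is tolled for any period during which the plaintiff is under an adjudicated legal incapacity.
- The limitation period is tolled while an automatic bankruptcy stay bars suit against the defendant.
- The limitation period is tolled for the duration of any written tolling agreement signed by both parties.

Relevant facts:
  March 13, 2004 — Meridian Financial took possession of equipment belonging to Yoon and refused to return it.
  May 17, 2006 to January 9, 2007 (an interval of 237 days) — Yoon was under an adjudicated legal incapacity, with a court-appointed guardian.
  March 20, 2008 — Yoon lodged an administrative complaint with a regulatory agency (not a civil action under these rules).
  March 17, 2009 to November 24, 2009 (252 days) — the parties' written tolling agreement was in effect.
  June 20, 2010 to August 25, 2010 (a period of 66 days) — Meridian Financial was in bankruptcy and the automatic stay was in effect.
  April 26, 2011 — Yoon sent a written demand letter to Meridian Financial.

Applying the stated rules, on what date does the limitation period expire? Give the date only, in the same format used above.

September 19, 2011

The limitation period began to run on March 13, 2004.
Adding the 6 years base period to March 13, 2004 gives a deadline of March 13, 2010, before any tolling.
The period was tolled for 237 days by the plaintiff's legal incapacity (May 17, 2006 to January 9, 2007), pushing the deadline to November 5, 2010.
The written tolling agreement from March 17, 2009 to November 24, 2009 tolled the period for 252 days, extending the deadline to July 15, 2011.
Because the automatic bankruptcy stay ran from June 20, 2010 to August 25, 2010, the deadline is extended by 66 days to September 19, 2011.
None of the other events listed affects the running of the period under the stated rules.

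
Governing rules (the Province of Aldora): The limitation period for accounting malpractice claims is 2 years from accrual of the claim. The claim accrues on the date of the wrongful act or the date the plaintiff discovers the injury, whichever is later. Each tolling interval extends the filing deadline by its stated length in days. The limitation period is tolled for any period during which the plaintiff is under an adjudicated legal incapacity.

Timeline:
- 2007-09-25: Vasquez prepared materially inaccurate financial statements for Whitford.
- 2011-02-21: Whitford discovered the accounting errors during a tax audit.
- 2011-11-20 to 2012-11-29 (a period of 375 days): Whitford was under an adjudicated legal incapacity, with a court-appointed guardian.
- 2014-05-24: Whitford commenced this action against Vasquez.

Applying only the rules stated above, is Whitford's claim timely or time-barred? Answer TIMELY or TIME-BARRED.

The claim accrued on 2011-02-21 — the later of the 2007-09-25 act and the 2011-02-21 discovery.
The untolled deadline — 2 years after 2011-02-21 — is 2013-02-21.
The period was tolled for 375 days by the plaintiff's legal incapacity (2011-11-20 to 2012-11-29), pushing the deadline to 2014-03-03.
The 2014-05-24 filing falls after the 2014-03-03 deadline; the claim is time-barred.

TIME-BARRED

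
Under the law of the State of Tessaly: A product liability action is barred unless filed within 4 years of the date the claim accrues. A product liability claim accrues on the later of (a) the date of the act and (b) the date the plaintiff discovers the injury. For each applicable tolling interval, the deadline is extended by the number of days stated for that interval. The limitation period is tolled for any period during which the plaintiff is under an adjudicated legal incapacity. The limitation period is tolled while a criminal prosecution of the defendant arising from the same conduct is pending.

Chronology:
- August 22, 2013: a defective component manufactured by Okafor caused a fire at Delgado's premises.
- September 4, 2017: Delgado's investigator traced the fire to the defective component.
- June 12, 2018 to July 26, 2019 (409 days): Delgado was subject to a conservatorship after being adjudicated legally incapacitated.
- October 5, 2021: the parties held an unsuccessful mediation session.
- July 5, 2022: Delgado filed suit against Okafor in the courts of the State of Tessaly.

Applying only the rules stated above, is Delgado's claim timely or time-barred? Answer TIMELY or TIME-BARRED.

TIMELY

Taking the later of the act (August 22, 2013) and discovery (September 4, 2017), the claim accrued on September 4, 2017.
4 years from September 4, 2017 is September 4, 2021.
Because the plaintiff's legal incapacity ran from June 12, 2018 to July 26, 2019, the deadline is extended by 409 days to October 18, 2022.
None of the other events listed affects the running of the period under the stated rules.
Filing on July 5, 2022 beat the October 18, 2022 deadline — the action is timely.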